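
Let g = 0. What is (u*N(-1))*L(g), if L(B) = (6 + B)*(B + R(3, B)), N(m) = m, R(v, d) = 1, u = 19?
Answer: -114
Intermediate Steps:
L(B) = (1 + B)*(6 + B) (L(B) = (6 + B)*(B + 1) = (6 + B)*(1 + B) = (1 + B)*(6 + B))
(u*N(-1))*L(g) = (19*(-1))*(6 + 0**2 + 7*0) = -19*(6 + 0 + 0) = -19*6 = -114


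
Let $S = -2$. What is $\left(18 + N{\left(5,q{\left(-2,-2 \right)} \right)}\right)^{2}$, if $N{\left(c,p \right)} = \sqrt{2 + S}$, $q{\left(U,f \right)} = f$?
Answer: $324$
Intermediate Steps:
$N{\left(c,p \right)} = 0$ ($N{\left(c,p \right)} = \sqrt{2 - 2} = \sqrt{0} = 0$)
$\left(18 + N{\left(5,q{\left(-2,-2 \right)} \right)}\right)^{2} = \left(18 + 0\right)^{2} = 18^{2} = 324$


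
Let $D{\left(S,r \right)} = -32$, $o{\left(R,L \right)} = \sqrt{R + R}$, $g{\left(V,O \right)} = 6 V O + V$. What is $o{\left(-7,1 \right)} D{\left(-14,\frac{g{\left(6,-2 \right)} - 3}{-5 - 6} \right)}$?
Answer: $- 32 i \sqrt{14} \approx - 119.73 i$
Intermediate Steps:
$g{\left(V,O \right)} = V + 6 O V$ ($g{\left(V,O \right)} = 6 O V + V = V + 6 O V$)
$o{\left(R,L \right)} = \sqrt{2} \sqrt{R}$ ($o{\left(R,L \right)} = \sqrt{2 R} = \sqrt{2} \sqrt{R}$)
$o{\left(-7,1 \right)} D{\left(-14,\frac{g{\left(6,-2 \right)} - 3}{-5 - 6} \right)} = \sqrt{2} \sqrt{-7} \left(-32\right) = \sqrt{2} i \sqrt{7} \left(-32\right) = i \sqrt{14} \left(-32\right) = - 32 i \sqrt{14}$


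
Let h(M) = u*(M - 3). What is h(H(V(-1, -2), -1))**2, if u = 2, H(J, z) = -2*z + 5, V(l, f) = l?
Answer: 64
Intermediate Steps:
H(J, z) = 5 - 2*z
h(M) = -6 + 2*M (h(M) = 2*(M - 3) = 2*(-3 + M) = -6 + 2*M)
h(H(V(-1, -2), -1))**2 = (-6 + 2*(5 - 2*(-1)))**2 = (-6 + 2*(5 + 2))**2 = (-6 + 2*7)**2 = (-6 + 14)**2 = 8**2 = 64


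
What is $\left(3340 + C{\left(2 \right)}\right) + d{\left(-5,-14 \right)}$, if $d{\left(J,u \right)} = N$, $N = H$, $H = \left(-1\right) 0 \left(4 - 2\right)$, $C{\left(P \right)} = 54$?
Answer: $3394$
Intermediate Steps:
$H = 0$ ($H = 0 \left(4 - 2\right) = 0 \cdot 2 = 0$)
$N = 0$
$d{\left(J,u \right)} = 0$
$\left(3340 + C{\left(2 \right)}\right) + d{\left(-5,-14 \right)} = \left(3340 + 54\right) + 0 = 3394 + 0 = 3394$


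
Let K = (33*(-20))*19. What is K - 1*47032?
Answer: -59572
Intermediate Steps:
K = -12540 (K = -660*19 = -12540)
K - 1*47032 = -12540 - 1*47032 = -12540 - 47032 = -59572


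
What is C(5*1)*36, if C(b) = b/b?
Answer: 36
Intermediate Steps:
C(b) = 1
C(5*1)*36 = 1*36 = 36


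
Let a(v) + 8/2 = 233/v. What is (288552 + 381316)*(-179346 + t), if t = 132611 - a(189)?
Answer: -5916536764256/189 ≈ -3.1304e+10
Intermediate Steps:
a(v) = -4 + 233/v
t = 25064002/189 (t = 132611 - (-4 + 233/189) = 132611 - 1*(-523/189) = 132611 + 523/189 = 25064002/189 ≈ 1.3261e+5)
(288552 + 381316)*(-179346 + t) = (288552 + 381316)*(-179346 + 25064002/189) = 669868*(-8832392/189) = -5916536764256/189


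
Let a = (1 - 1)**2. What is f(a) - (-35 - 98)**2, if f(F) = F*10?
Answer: -17689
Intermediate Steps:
a = 0 (a = 0**2 = 0)
f(F) = 10*F
f(a) - (-35 - 98)**2 = 10*0 - (-35 - 98)**2 = 0 - 1*(-133)**2 = 0 - 1*17689 = 0 - 17689 = -17689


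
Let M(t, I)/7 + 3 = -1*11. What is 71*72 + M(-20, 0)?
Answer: 5014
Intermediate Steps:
M(t, I) = -98 (M(t, I) = -21 + 7*(-1*11) = -21 + 7*(-11) = -21 - 77 = -98)
71*72 + M(-20, 0) = 71*72 - 98 = 5112 - 98 = 5014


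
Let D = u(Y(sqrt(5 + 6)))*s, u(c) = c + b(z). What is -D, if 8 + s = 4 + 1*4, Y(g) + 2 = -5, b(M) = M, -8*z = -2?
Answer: 0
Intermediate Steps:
z = 1/4 (z = -1/8*(-2) = 1/4 ≈ 0.25000)
Y(g) = -7 (Y(g) = -2 - 5 = -7)
u(c) = 1/4 + c (u(c) = c + 1/4 = 1/4 + c)
s = 0 (s = -8 + (4 + 1*4) = -8 + (4 + 4) = -8 + 8 = 0)
D = 0 (D = (1/4 - 7)*0 = -27/4*0 = 0)
-D = -1*0 = 0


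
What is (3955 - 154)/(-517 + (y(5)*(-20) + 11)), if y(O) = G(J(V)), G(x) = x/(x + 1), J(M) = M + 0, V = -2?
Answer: -181/26 ≈ -6.9615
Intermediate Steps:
J(M) = M
G(x) = x/(1 + x)
y(O) = 2 (y(O) = -2/(1 - 2) = -2/(-1) = -2*(-1) = 2)
(3955 - 154)/(-517 + (y(5)*(-20) + 11)) = (3955 - 154)/(-517 + (2*(-20) + 11)) = 3801/(-517 + (-40 + 11)) = 3801/(-517 - 29) = 3801/(-546) = 3801*(-1/546) = -181/26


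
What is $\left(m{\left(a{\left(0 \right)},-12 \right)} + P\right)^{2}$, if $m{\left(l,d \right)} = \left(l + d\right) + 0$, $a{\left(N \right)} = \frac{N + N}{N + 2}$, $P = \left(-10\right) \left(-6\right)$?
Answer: $2304$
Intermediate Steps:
$P = 60$
$a{\left(N \right)} = \frac{2 N}{2 + N}$
$m{\left(l,d \right)} = d + l$ ($m{\left(l,d \right)} = \left(d + l\right) + 0 = d + l$)
$\left(m{\left(a{\left(0 \right)},-12 \right)} + P\right)^{2} = \left(\left(-12 + 2 \cdot 0 \frac{1}{2 + 0}\right) + 60\right)^{2} = \left(\left(-12 + 2 \cdot 0 \cdot \frac{1}{2}\right) + 60\right)^{2} = \left(\left(-12 + 0\right) + 60\right)^{2} = \left(-12 + 60\right)^{2} = 48^{2} = 2304$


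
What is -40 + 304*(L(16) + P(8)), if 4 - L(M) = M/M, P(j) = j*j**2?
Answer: 156520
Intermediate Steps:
P(j) = j**3
L(M) = 3 (L(M) = 4 - M/M = 4 - 1*1 = 4 - 1 = 3)
-40 + 304*(L(16) + P(8)) = -40 + 304*(3 + 8**3) = -40 + 304*(3 + 512) = -40 + 304*515 = -40 + 156560 = 156520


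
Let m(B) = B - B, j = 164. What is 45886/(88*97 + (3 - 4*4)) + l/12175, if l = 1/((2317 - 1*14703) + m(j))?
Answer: 6919588142777/1285264564650 ≈ 5.3838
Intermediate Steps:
m(B) = 0
l = -1/12386 (l = 1/((2317 - 1*14703) + 0) = 1/((2317 - 14703) + 0) = 1/(-12386 + 0) = 1/(-12386) = -1/12386 ≈ -8.0736e-5)
45886/(88*97 + (3 - 4*4)) + l/12175 = 45886/(88*97 + (3 - 4*4)) - 1/12386/12175 = 45886/(8536 + (3 - 16)) - 1/12386*1/12175 = 45886/(8536 - 13) - 1/150799550 = 45886/8523 - 1/150799550 = 6919588142777/1285264564650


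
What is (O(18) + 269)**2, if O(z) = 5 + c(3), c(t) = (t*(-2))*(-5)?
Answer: 92416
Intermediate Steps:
c(t) = 10*t (c(t) = -2*t*(-5) = 10*t)
O(z) = 35 (O(z) = 5 + 10*3 = 5 + 30 = 35)
(O(18) + 269)**2 = (35 + 269)**2 = 304**2 = 92416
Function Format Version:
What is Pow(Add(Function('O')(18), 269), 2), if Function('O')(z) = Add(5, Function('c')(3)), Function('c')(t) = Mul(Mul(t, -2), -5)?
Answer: 92416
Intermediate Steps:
Function('c')(t) = Mul(10, t) (Function('c')(t) = Mul(Mul(-2, t), -5) = Mul(10, t))
Function('O')(z) = 35 (Function('O')(z) = Add(5, Mul(10, 3)) = Add(5, 30) = 35)
Pow(Add(Function('O')(18), 269), 2) = Pow(Add(35, 269), 2) = Pow(304, 2) = 92416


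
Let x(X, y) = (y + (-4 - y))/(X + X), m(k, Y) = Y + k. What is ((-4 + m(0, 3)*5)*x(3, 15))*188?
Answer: -4136/3 ≈ -1378.7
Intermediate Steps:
x(X, y) = -2/X (x(X, y) = -4*1/(2*X) = -2/X)
((-4 + m(0, 3)*5)*x(3, 15))*188 = ((-4 + (3 + 0)*5)*(-2/3))*188 = ((-4 + 3*5)*(-2*⅓))*188 = ((-4 + 15)*(-⅔))*188 = (11*(-⅔))*188 = -22/3*188 = -4136/3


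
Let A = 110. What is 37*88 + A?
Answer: 3366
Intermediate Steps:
37*88 + A = 37*88 + 110 = 3256 + 110 = 3366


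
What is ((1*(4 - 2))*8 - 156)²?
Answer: 19600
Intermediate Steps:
((1*(4 - 2))*8 - 156)² = ((1*2)*8 - 156)² = (2*8 - 156)² = (16 - 156)² = (-140)² = 19600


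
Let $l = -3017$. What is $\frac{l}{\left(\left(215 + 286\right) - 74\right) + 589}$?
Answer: $- \frac{3017}{1016} \approx -2.9695$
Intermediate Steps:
$\frac{l}{\left(\left(215 + 286\right) - 74\right) + 589} = \frac{1}{\left(\left(215 + 286\right) - 74\right) + 589} \left(-3017\right) = \frac{1}{\left(501 - 74\right) + 589} \left(-3017\right) = \frac{1}{427 + 589} \left(-3017\right) = \frac{1}{1016} \left(-3017\right) = - \frac{3017}{1016}$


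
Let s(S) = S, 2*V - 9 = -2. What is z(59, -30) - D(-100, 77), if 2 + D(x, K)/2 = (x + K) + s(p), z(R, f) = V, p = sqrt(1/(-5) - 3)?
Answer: 107/2 - 8*I*sqrt(5)/5 ≈ 53.5 - 3.5777*I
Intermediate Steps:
V = 7/2 (V = 9/2 + (1/2)*(-2) = 9/2 - 1 = 7/2 ≈ 3.5000)
p = 4*I*sqrt(5)/5 (p = sqrt(-1/5 - 3) = sqrt(-16/5) = 4*I*sqrt(5)/5 ≈ 1.7889*I)
z(R, f) = 7/2
D(x, K) = -4 + 2*K + 2*x + 8*I*sqrt(5)/5 (D(x, K) = -4 + 2*((x + K) + 4*I*sqrt(5)/5) = -4 + 2*((K + x) + 4*I*sqrt(5)/5) = -4 + 2*(K + x + 4*I*sqrt(5)/5) = -4 + (2*K + 2*x + 8*I*sqrt(5)/5) = -4 + 2*K + 2*x + 8*I*sqrt(5)/5)
z(59, -30) - D(-100, 77) = 7/2 - (-4 + 2*77 + 2*(-100) + 8*I*sqrt(5)/5) = 7/2 - (-4 + 154 - 200 + 8*I*sqrt(5)/5) = 7/2 - (-50 + 8*I*sqrt(5)/5) = 7/2 + (50 - 8*I*sqrt(5)/5) = 107/2 - 8*I*sqrt(5)/5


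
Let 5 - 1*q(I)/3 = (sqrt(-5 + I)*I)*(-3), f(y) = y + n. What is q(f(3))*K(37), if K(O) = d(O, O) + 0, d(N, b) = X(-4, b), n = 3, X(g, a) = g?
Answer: -276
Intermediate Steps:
d(N, b) = -4
f(y) = 3 + y (f(y) = y + 3 = 3 + y)
K(O) = -4 (K(O) = -4 + 0 = -4)
q(I) = 15 + 9*I*sqrt(-5 + I) (q(I) = 15 - 3*sqrt(-5 + I)*I*(-3) = 15 - 3*I*sqrt(-5 + I)*(-3) = 15 - (-9)*I*sqrt(-5 + I) = 15 + 9*I*sqrt(-5 + I))
q(f(3))*K(37) = (15 + 9*(3 + 3)*sqrt(-5 + (3 + 3)))*(-4) = (15 + 9*6*sqrt(-5 + 6))*(-4) = (15 + 9*6*sqrt(1))*(-4) = (15 + 9*6*1)*(-4) = (15 + 54)*(-4) = 69*(-4) = -276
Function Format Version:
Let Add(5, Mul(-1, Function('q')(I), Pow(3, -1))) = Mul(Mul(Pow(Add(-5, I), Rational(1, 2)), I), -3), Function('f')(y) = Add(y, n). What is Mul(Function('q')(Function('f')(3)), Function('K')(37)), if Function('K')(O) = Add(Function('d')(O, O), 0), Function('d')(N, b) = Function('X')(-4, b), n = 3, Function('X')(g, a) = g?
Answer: -276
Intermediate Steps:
Function('d')(N, b) = -4
Function('f')(y) = Add(3, y) (Function('f')(y) = Add(y, 3) = Add(3, y))
Function('K')(O) = -4 (Function('K')(O) = Add(-4, 0) = -4)
Function('q')(I) = Add(15, Mul(9, I, Pow(Add(-5, I), Rational(1, 2)))) (Function('q')(I) = Add(15, Mul(-3, Mul(Mul(Pow(Add(-5, I), Rational(1, 2)), I), -3))) = Add(15, Mul(-3, Mul(Mul(I, Pow(Add(-5, I), Rational(1, 2))), -3))) = Add(15, Mul(-3, Mul(-3, I, Pow(Add(-5, I), Rational(1, 2))))) = Add(15, Mul(9, I, Pow(Add(-5, I), Rational(1, 2)))))
Mul(Function('q')(Function('f')(3)), Function('K')(37)) = Mul(Add(15, Mul(9, Add(3, 3), Pow(Add(-5, Add(3, 3)), Rational(1, 2)))), -4) = Mul(Add(15, Mul(9, 6, Pow(Add(-5, 6), Rational(1, 2)))), -4) = Mul(Add(15, Mul(9, 6, Pow(1, Rational(1, 2)))), -4) = Mul(Add(15, Mul(9, 6, 1)), -4) = Mul(Add(15, 54), -4) = Mul(69, -4) = -276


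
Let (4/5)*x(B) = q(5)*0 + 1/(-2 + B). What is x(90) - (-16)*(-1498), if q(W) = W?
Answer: -8436731/352 ≈ -23968.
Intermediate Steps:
x(B) = 5/(4*(-2 + B)) (x(B) = 5*(5*0 + 1/(-2 + B))/4 = 5*(0 + 1/(-2 + B))/4 = 5/(4*(-2 + B)))
x(90) - (-16)*(-1498) = 5/(4*(-2 + 90)) - (-16)*(-1498) = (5/4)/88 - 1*23968 = (5/4)*(1/88) - 23968 = 5/352 - 23968 = -8436731/352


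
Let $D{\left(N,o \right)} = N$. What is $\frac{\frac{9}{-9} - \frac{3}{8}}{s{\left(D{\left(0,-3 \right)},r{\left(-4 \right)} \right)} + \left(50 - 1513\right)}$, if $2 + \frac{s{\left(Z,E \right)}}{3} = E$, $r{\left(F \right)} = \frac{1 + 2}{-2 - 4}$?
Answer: $\frac{11}{11764} \approx 0.00093506$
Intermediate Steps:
$r{\left(F \right)} = - \frac{1}{2}$ ($r{\left(F \right)} = \frac{3}{-6} = 3 \left(- \frac{1}{6}\right) = - \frac{1}{2}$)
$s{\left(Z,E \right)} = -6 + 3 E$
$\frac{\frac{9}{-9} - \frac{3}{8}}{s{\left(D{\left(0,-3 \right)},r{\left(-4 \right)} \right)} + \left(50 - 1513\right)} = \frac{\frac{9}{-9} - \frac{3}{8}}{\left(-6 + 3 \left(- \frac{1}{2}\right)\right) + \left(50 - 1513\right)} = \frac{9 \left(- \frac{1}{9}\right) - \frac{3}{8}}{\left(-6 - \frac{3}{2}\right) + \left(50 - 1513\right)} = \frac{-1 - \frac{3}{8}}{- \frac{15}{2} - 1463} = \frac{1}{- \frac{2941}{2}} \left(- \frac{11}{8}\right) = \left(- \frac{2}{2941}\right) \left(- \frac{11}{8}\right) = \frac{11}{11764}$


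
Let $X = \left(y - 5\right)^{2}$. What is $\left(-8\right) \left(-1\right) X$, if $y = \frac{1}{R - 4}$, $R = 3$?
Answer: $288$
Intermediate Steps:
$y = -1$ ($y = \frac{1}{3 - 4} = \frac{1}{-1} = -1$)
$X = 36$ ($X = \left(-1 - 5\right)^{2} = \left(-6\right)^{2} = 36$)
$\left(-8\right) \left(-1\right) X = \left(-8\right) \left(-1\right) 36 = 8 \cdot 36 = 288$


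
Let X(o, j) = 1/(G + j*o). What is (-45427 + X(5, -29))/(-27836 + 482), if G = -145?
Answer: 4391277/2644220 ≈ 1.6607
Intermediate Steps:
X(o, j) = 1/(-145 + j*o)
(-45427 + X(5, -29))/(-27836 + 482) = (-45427 + 1/(-145 - 29*5))/(-27836 + 482) = (-45427 + 1/(-145 - 145))/(-27354) = (-45427 + 1/(-290))*(-1/27354) = (-45427 - 1/290)*(-1/27354) = -13173831/290*(-1/27354) = 4391277/2644220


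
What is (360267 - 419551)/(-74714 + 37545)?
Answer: 59284/37169 ≈ 1.5950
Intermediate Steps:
(360267 - 419551)/(-74714 + 37545) = -59284/(-37169) = -59284*(-1/37169) = 59284/37169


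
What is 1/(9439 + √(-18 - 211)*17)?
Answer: 9439/89160902 - 17*I*√229/89160902 ≈ 0.00010586 - 2.8853e-6*I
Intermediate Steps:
1/(9439 + √(-18 - 211)*17) = 1/(9439 + √(-229)*17) = 1/(9439 + (I*√229)*17) = 1/(9439 + 17*I*√229)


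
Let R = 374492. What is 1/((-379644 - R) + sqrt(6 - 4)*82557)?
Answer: -377068/277544894999 - 82557*sqrt(2)/555089789998 ≈ -1.5689e-6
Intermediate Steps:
1/((-379644 - R) + sqrt(6 - 4)*82557) = 1/((-379644 - 1*374492) + sqrt(6 - 4)*82557) = 1/((-379644 - 374492) + sqrt(2)*82557) = 1/(-754136 + 82557*sqrt(2))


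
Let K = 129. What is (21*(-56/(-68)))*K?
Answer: 37926/17 ≈ 2230.9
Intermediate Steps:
(21*(-56/(-68)))*K = (21*(-56/(-68)))*129 = (21*(-56*(-1/68)))*129 = (21*(14/17))*129 = (294/17)*129 = 37926/17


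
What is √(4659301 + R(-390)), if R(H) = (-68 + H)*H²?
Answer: I*√65002499 ≈ 8062.4*I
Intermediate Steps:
R(H) = H²*(-68 + H)
√(4659301 + R(-390)) = √(4659301 + (-390)²*(-68 - 390)) = √(4659301 + 152100*(-458)) = √(4659301 - 69661800) = √(-65002499) = I*√65002499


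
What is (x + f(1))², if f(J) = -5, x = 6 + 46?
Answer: 2209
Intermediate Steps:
x = 52
(x + f(1))² = (52 - 5)² = 47² = 2209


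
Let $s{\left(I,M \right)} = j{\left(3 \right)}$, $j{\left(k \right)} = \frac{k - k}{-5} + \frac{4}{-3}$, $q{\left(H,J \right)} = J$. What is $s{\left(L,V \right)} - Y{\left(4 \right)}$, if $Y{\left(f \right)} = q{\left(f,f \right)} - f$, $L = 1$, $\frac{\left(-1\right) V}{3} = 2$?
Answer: $- \frac{4}{3} \approx -1.3333$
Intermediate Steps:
$V = -6$ ($V = \left(-3\right) 2 = -6$)
$Y{\left(f \right)} = 0$ ($Y{\left(f \right)} = f - f = 0$)
$j{\left(k \right)} = - \frac{4}{3}$ ($j{\left(k \right)} = 0 \left(- \frac{1}{5}\right) + 4 \left(- \frac{1}{3}\right) = 0 - \frac{4}{3} = - \frac{4}{3}$)
$s{\left(I,M \right)} = - \frac{4}{3}$
$s{\left(L,V \right)} - Y{\left(4 \right)} = - \frac{4}{3} - 0 = - \frac{4}{3} + 0 = - \frac{4}{3}$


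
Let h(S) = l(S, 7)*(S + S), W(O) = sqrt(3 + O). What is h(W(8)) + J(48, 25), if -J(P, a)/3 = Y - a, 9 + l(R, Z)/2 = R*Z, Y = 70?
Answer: 173 - 36*sqrt(11) ≈ 53.602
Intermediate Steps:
l(R, Z) = -18 + 2*R*Z (l(R, Z) = -18 + 2*(R*Z) = -18 + 2*R*Z)
J(P, a) = -210 + 3*a (J(P, a) = -3*(70 - a) = -210 + 3*a)
h(S) = 2*S*(-18 + 14*S) (h(S) = (-18 + 2*S*7)*(S + S) = (-18 + 14*S)*(2*S) = 2*S*(-18 + 14*S))
h(W(8)) + J(48, 25) = 4*sqrt(3 + 8)*(-9 + 7*sqrt(3 + 8)) + (-210 + 3*25) = 4*sqrt(11)*(-9 + 7*sqrt(11)) + (-210 + 75) = 4*sqrt(11)*(-9 + 7*sqrt(11)) - 135 = -135 + 4*sqrt(11)*(-9 + 7*sqrt(11))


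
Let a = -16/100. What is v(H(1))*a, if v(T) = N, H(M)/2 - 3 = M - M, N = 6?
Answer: -24/25 ≈ -0.96000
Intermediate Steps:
a = -4/25 (a = -16*1/100 = -4/25 ≈ -0.16000)
H(M) = 6 (H(M) = 6 + 2*(M - M) = 6 + 2*0 = 6 + 0 = 6)
v(T) = 6
v(H(1))*a = 6*(-4/25) = -24/25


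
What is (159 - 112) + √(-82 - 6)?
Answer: 47 + 2*I*√22 ≈ 47.0 + 9.3808*I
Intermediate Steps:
(159 - 112) + √(-82 - 6) = 47 + √(-88) = 47 + 2*I*√22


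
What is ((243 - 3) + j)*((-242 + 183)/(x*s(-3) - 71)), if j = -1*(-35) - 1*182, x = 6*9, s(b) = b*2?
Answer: 5487/395 ≈ 13.891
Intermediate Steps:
s(b) = 2*b
x = 54
j = -147 (j = 35 - 182 = -147)
((243 - 3) + j)*((-242 + 183)/(x*s(-3) - 71)) = ((243 - 3) - 147)*((-242 + 183)/(54*(2*(-3)) - 71)) = (240 - 147)*(-59/(54*(-6) - 71)) = 93*(-59/(-324 - 71)) = 93*(-59/(-395)) = 93*(-59*(-1/395)) = 93*(59/395) = 5487/395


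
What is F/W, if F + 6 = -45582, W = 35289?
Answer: -15196/11763 ≈ -1.2918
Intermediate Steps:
F = -45588 (F = -6 - 45582 = -45588)
F/W = -45588/35289 = -45588*1/35289 = -15196/11763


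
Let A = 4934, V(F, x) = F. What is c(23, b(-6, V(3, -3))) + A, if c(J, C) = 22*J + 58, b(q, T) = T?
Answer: 5498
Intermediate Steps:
c(J, C) = 58 + 22*J
c(23, b(-6, V(3, -3))) + A = (58 + 22*23) + 4934 = (58 + 506) + 4934 = 564 + 4934 = 5498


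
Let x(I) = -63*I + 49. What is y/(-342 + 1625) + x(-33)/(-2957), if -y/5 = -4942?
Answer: 70337246/3793831 ≈ 18.540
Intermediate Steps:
y = 24710 (y = -5*(-4942) = 24710)
x(I) = 49 - 63*I
y/(-342 + 1625) + x(-33)/(-2957) = 24710/(-342 + 1625) + (49 - 63*(-33))/(-2957) = 24710/1283 + (49 + 2079)*(-1/2957) = 24710*(1/1283) + 2128*(-1/2957) = 24710/1283 - 2128/2957 = 70337246/3793831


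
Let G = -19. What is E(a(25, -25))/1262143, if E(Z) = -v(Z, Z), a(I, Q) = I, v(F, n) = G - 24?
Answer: 43/1262143 ≈ 3.4069e-5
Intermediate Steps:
v(F, n) = -43 (v(F, n) = -19 - 24 = -43)
E(Z) = 43 (E(Z) = -1*(-43) = 43)
E(a(25, -25))/1262143 = 43/1262143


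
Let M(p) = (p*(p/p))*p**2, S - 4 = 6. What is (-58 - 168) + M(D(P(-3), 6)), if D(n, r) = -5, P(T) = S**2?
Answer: -351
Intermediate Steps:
S = 10 (S = 4 + 6 = 10)
P(T) = 100 (P(T) = 10**2 = 100)
M(p) = p**3 (M(p) = (p*1)*p**2 = p*p**2 = p**3)
(-58 - 168) + M(D(P(-3), 6)) = (-58 - 168) + (-5)**3 = -226 - 125 = -351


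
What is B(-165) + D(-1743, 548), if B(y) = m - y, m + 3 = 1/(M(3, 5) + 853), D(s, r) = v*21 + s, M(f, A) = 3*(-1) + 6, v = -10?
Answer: -1533095/856 ≈ -1791.0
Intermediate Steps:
M(f, A) = 3 (M(f, A) = -3 + 6 = 3)
D(s, r) = -210 + s (D(s, r) = -10*21 + s = -210 + s)
m = -2567/856 (m = -3 + 1/(3 + 853) = -3 + 1/856 = -2567/856 ≈ -2.9988)
B(y) = -2567/856 - y
B(-165) + D(-1743, 548) = (-2567/856 - 1*(-165)) + (-210 - 1743) = (-2567/856 + 165) - 1953 = 138673/856 - 1953 = -1533095/856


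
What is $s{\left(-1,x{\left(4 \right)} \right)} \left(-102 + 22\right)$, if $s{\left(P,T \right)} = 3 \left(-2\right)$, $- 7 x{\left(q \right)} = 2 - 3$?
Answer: $480$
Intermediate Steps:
$x{\left(q \right)} = \frac{1}{7}$ ($x{\left(q \right)} = - \frac{2 - 3}{7} = \left(- \frac{1}{7}\right) \left(-1\right) = \frac{1}{7}$)
$s{\left(P,T \right)} = -6$
$s{\left(-1,x{\left(4 \right)} \right)} \left(-102 + 22\right) = - 6 \left(-102 + 22\right) = \left(-6\right) \left(-80\right) = 480$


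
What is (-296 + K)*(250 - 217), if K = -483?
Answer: -25707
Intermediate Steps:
(-296 + K)*(250 - 217) = (-296 - 483)*(250 - 217) = -779*33 = -25707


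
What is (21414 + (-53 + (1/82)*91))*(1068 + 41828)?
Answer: 37570311464/41 ≈ 9.1635e+8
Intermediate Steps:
(21414 + (-53 + (1/82)*91))*(1068 + 41828) = (21414 + (-53 + (1*(1/82))*91))*42896 = (21414 + (-53 + (1/82)*91))*42896 = (21414 + (-53 + 91/82))*42896 = (21414 - 4255/82)*42896 = (1751693/82)*42896 = 37570311464/41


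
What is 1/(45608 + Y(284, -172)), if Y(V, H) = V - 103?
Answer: 1/45789 ≈ 2.1839e-5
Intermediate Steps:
Y(V, H) = -103 + V
1/(45608 + Y(284, -172)) = 1/(45608 + (-103 + 284)) = 1/(45608 + 181) = 1/45789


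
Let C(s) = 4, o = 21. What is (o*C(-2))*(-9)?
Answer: -756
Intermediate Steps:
(o*C(-2))*(-9) = (21*4)*(-9) = 84*(-9) = -756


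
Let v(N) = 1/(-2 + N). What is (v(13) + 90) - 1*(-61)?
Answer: 1662/11 ≈ 151.09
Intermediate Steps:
(v(13) + 90) - 1*(-61) = (1/(-2 + 13) + 90) - 1*(-61) = (1/11 + 90) + 61 = 991/11 + 61 = 1662/11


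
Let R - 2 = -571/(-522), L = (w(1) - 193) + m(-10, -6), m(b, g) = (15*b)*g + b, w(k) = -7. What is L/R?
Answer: 72036/323 ≈ 223.02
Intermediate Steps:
m(b, g) = b + 15*b*g (m(b, g) = 15*b*g + b = b + 15*b*g)
L = 690 (L = (-7 - 193) - 10*(1 + 15*(-6)) = -200 - 10*(1 - 90) = -200 - 10*(-89) = -200 + 890 = 690)
R = 1615/522 (R = 2 - 571/(-522) = 2 - 571*(-1/522) = 2 + 571/522 = 1615/522 ≈ 3.0939)
L/R = 690/(1615/522) = 690*(522/1615) = 72036/323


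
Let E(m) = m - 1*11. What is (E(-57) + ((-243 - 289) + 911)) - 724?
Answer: -413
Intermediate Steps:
E(m) = -11 + m (E(m) = m - 11 = -11 + m)
(E(-57) + ((-243 - 289) + 911)) - 724 = ((-11 - 57) + ((-243 - 289) + 911)) - 724 = (-68 + (-532 + 911)) - 724 = (-68 + 379) - 724 = 311 - 724 = -413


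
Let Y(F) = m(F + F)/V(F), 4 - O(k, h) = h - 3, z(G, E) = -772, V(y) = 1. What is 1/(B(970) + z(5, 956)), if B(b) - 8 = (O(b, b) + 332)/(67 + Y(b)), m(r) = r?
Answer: -2007/1533979 ≈ -0.0013084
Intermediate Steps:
O(k, h) = 7 - h (O(k, h) = 4 - (h - 3) = 4 - (-3 + h) = 4 + (3 - h) = 7 - h)
Y(F) = 2*F (Y(F) = (F + F)/1 = (2*F)*1 = 2*F)
B(b) = 8 + (339 - b)/(67 + 2*b) (B(b) = 8 + ((7 - b) + 332)/(67 + 2*b) = 8 + (339 - b)/(67 + 2*b))
1/(B(970) + z(5, 956)) = 1/(5*(175 + 3*970)/(67 + 2*970) - 772) = 1/(5*(175 + 2910)/(67 + 1940) - 772) = 1/(5*3085/2007 - 772) = 1/(5*(1/2007)*3085 - 772) = 1/(15425/2007 - 772) = 1/(-1533979/2007) = -2007/1533979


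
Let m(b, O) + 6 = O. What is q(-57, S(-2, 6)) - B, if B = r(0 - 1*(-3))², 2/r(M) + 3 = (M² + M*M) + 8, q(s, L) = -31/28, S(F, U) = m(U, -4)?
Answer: -16511/14812 ≈ -1.1147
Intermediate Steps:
m(b, O) = -6 + O
S(F, U) = -10 (S(F, U) = -6 - 4 = -10)
q(s, L) = -31/28 (q(s, L) = -31*1/28 = -31/28)
r(M) = 2/(5 + 2*M²) (r(M) = 2/(-3 + ((M² + M*M) + 8)) = 2/(-3 + ((M² + M²) + 8)) = 2/(-3 + (2*M² + 8)) = 2/(-3 + (8 + 2*M²)) = 2/(5 + 2*M²))
B = 4/529 (B = (2/(5 + 2*(0 - 1*(-3))²))² = (2/(5 + 2*(0 + 3)²))² = (2/(5 + 2*3²))² = (2/(5 + 2*9))² = (2/(5 + 18))² = (2/23)² = 4/529 ≈ 0.0075614)
q(-57, S(-2, 6)) - B = -31/28 - 1*4/529 = -31/28 - 4/529 = -16511/14812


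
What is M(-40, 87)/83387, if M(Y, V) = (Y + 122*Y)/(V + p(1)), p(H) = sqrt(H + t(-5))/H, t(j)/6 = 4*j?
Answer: -53505/80134907 + 615*I*sqrt(119)/80134907 ≈ -0.00066769 + 8.3719e-5*I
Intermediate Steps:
t(j) = 24*j (t(j) = 6*(4*j) = 24*j)
p(H) = sqrt(-120 + H)/H (p(H) = sqrt(H + 24*(-5))/H = sqrt(H - 120)/H = sqrt(-120 + H)/H)
M(Y, V) = 123*Y/(V + I*sqrt(119)) (M(Y, V) = (Y + 122*Y)/(V + sqrt(-120 + 1)/1) = (123*Y)/(V + 1*sqrt(-119)) = (123*Y)/(V + 1*(I*sqrt(119))) = (123*Y)/(V + I*sqrt(119)) = 123*Y/(V + I*sqrt(119)))
M(-40, 87)/83387 = (123*(-40)/(87 + I*sqrt(119)))/83387 = -4920/(87 + I*sqrt(119))*(1/83387) = -4920/(83387*(87 + I*sqrt(119)))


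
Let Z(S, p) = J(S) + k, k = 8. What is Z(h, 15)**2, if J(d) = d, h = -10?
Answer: 4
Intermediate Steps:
Z(S, p) = 8 + S (Z(S, p) = S + 8 = 8 + S)
Z(h, 15)**2 = (8 - 10)**2 = (-2)**2 = 4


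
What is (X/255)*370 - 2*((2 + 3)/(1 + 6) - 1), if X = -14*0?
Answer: 4/7 ≈ 0.57143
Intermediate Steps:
X = 0
(X/255)*370 - 2*((2 + 3)/(1 + 6) - 1) = (0/255)*370 - 2*((2 + 3)/(1 + 6) - 1) = (0*(1/255))*370 - 2*(5/7 - 1) = 0*370 - 2*(5*(1/7) - 1) = 0 - 2*(5/7 - 1) = 0 - 2*(-2/7) = 0 + 4/7 = 4/7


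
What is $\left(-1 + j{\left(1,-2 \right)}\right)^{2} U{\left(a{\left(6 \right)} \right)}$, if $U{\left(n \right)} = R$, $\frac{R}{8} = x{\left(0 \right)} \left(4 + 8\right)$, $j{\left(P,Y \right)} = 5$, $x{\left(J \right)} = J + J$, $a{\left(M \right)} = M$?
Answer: $0$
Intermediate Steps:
$x{\left(J \right)} = 2 J$
$R = 0$ ($R = 8 \cdot 2 \cdot 0 \left(4 + 8\right) = 8 \cdot 0 \cdot 12 = 8 \cdot 0 = 0$)
$U{\left(n \right)} = 0$
$\left(-1 + j{\left(1,-2 \right)}\right)^{2} U{\left(a{\left(6 \right)} \right)} = \left(-1 + 5\right)^{2} \cdot 0 = 4^{2} \cdot 0 = 16 \cdot 0 = 0$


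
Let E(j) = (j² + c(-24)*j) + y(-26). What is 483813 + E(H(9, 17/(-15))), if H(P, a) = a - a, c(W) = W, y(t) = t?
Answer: 483787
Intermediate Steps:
H(P, a) = 0
E(j) = -26 + j² - 24*j (E(j) = (j² - 24*j) - 26 = -26 + j² - 24*j)
483813 + E(H(9, 17/(-15))) = 483813 + (-26 + 0² - 24*0) = 483813 + (-26 + 0 + 0) = 483813 - 26 = 483787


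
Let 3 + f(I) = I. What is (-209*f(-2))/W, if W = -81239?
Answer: -1045/81239 ≈ -0.012863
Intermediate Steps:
f(I) = -3 + I
(-209*f(-2))/W = -209*(-3 - 2)/(-81239) = -209*(-5)*(-1/81239) = 1045*(-1/81239) = -1045/81239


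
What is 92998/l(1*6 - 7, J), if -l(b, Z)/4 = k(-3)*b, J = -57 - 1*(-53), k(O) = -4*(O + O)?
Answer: 46499/48 ≈ 968.73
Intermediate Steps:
k(O) = -8*O
J = -4 (J = -57 + 53 = -4)
l(b, Z) = -96*b (l(b, Z) = -4*(-8*(-3))*b = -96*b)
92998/l(1*6 - 7, J) = 92998/((-96*(1*6 - 7))) = 92998/((-96*(6 - 7))) = 92998/((-96*(-1))) = 92998/96 = 92998*(1/96) = 46499/48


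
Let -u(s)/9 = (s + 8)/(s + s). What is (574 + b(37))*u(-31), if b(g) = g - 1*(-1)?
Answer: -63342/31 ≈ -2043.3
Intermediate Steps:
u(s) = -9*(8 + s)/(2*s) (u(s) = -9*(s + 8)/(s + s) = -9*(8 + s)/(2*s))
b(g) = 1 + g (b(g) = g + 1 = 1 + g)
(574 + b(37))*u(-31) = (574 + (1 + 37))*(-9/2 - 36/(-31)) = (574 + 38)*(-9/2 - 36*(-1/31)) = 612*(-9/2 + 36/31) = 612*(-207/62) = -63342/31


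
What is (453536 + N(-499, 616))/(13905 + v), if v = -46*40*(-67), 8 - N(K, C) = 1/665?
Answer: 301606759/91228025 ≈ 3.3061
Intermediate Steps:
N(K, C) = 5319/665 (N(K, C) = 8 - 1/665 = 5319/665)
v = 123280 (v = -1840*(-67) = 123280)
(453536 + N(-499, 616))/(13905 + v) = (453536 + 5319/665)/(13905 + 123280) = (301606759/665)/137185 = (301606759/665)*(1/137185) = 301606759/91228025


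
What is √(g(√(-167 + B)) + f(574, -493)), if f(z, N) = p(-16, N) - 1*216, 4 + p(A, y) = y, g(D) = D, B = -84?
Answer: √(-713 + I*√251) ≈ 0.2966 + 26.704*I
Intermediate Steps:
p(A, y) = -4 + y
f(z, N) = -220 + N (f(z, N) = (-4 + N) - 1*216 = (-4 + N) - 216 = -220 + N)
√(g(√(-167 + B)) + f(574, -493)) = √(√(-167 - 84) + (-220 - 493)) = √(√(-251) - 713) = √(I*√251 - 713) = √(-713 + I*√251)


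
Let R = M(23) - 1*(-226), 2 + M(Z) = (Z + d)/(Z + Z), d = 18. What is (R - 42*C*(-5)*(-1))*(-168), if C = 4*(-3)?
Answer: -10606260/23 ≈ -4.6114e+5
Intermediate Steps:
C = -12
M(Z) = -2 + (18 + Z)/(2*Z) (M(Z) = -2 + (Z + 18)/(Z + Z) = -2 + (18 + Z)/((2*Z)) = -2 + (18 + Z)*(1/(2*Z)) = -2 + (18 + Z)/(2*Z))
R = 10345/46 (R = (-3/2 + 9/23) - 1*(-226) = (-3/2 + 9*(1/23)) + 226 = (-3/2 + 9/23) + 226 = -51/46 + 226 = 10345/46 ≈ 224.89)
(R - 42*C*(-5)*(-1))*(-168) = (10345/46 - 42*(-12*(-5))*(-1))*(-168) = (10345/46 - 2520*(-1))*(-168) = (10345/46 - 42*(-60))*(-168) = (10345/46 + 2520)*(-168) = (126265/46)*(-168) = -10606260/23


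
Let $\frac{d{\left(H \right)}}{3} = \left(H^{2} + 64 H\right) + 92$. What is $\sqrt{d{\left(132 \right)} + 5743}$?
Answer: $\sqrt{83635} \approx 289.2$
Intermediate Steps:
$d{\left(H \right)} = 276 + 3 H^{2} + 192 H$ ($d{\left(H \right)} = 3 \left(\left(H^{2} + 64 H\right) + 92\right) = 3 \left(92 + H^{2} + 64 H\right) = 276 + 3 H^{2} + 192 H$)
$\sqrt{d{\left(132 \right)} + 5743} = \sqrt{\left(276 + 3 \cdot 132^{2} + 192 \cdot 132\right) + 5743} = \sqrt{\left(276 + 3 \cdot 17424 + 25344\right) + 5743} = \sqrt{\left(276 + 52272 + 25344\right) + 5743} = \sqrt{77892 + 5743} = \sqrt{83635}$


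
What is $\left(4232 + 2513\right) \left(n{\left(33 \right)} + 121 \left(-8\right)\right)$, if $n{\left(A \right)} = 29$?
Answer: $-6333555$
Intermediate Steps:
$\left(4232 + 2513\right) \left(n{\left(33 \right)} + 121 \left(-8\right)\right) = \left(4232 + 2513\right) \left(29 + 121 \left(-8\right)\right) = 6745 \left(29 - 968\right) = 6745 \left(-939\right) = -6333555$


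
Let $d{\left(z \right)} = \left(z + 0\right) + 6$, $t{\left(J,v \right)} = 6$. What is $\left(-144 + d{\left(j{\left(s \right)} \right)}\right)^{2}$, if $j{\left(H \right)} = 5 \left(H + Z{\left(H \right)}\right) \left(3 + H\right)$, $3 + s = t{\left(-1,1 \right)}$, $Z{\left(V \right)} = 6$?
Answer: $17424$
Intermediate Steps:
$s = 3$ ($s = -3 + 6 = 3$)
$j{\left(H \right)} = 5 \left(3 + H\right) \left(6 + H\right)$ ($j{\left(H \right)} = 5 \left(H + 6\right) \left(3 + H\right) = 5 \left(6 + H\right) \left(3 + H\right) = 5 \left(3 + H\right) \left(6 + H\right)$)
$d{\left(z \right)} = 6 + z$ ($d{\left(z \right)} = z + 6 = 6 + z$)
$\left(-144 + d{\left(j{\left(s \right)} \right)}\right)^{2} = \left(-144 + \left(6 + \left(90 + 5 \cdot 3^{2} + 45 \cdot 3\right)\right)\right)^{2} = \left(-144 + \left(6 + \left(90 + 5 \cdot 9 + 135\right)\right)\right)^{2} = \left(-144 + \left(6 + \left(90 + 45 + 135\right)\right)\right)^{2} = \left(-144 + \left(6 + 270\right)\right)^{2} = \left(-144 + 276\right)^{2} = 132^{2} = 17424$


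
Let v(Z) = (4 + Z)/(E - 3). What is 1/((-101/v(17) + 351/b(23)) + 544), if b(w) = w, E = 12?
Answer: 161/83072 ≈ 0.0019381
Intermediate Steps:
v(Z) = 4/9 + Z/9 (v(Z) = (4 + Z)/(12 - 3) = (4 + Z)/9 = (4 + Z)*(⅑) = 4/9 + Z/9)
1/((-101/v(17) + 351/b(23)) + 544) = 1/((-101/(4/9 + (⅑)*17) + 351/23) + 544) = 1/((-101/(4/9 + 17/9) + 351*(1/23)) + 544) = 1/((-101/7/3 + 351/23) + 544) = 1/((-101*3/7 + 351/23) + 544) = 1/((-303/7 + 351/23) + 544) = 1/(-4512/161 + 544) = 1/(83072/161) = 161/83072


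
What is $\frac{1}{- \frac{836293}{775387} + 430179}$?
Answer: $\frac{775387}{333554367980} \approx 2.3246 \cdot 10^{-6}$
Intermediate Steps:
$\frac{1}{- \frac{836293}{775387} + 430179} = \frac{1}{\frac{333554367980}{775387}} = \frac{775387}{333554367980}$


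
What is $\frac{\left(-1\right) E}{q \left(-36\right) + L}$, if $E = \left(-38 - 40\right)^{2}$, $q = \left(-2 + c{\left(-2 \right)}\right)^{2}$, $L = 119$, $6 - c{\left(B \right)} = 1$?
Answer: $\frac{6084}{205} \approx 29.678$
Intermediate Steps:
$c{\left(B \right)} = 5$ ($c{\left(B \right)} = 6 - 1 = 5$)
$q = 9$ ($q = \left(-2 + 5\right)^{2} = 3^{2} = 9$)
$E = 6084$ ($E = \left(-78\right)^{2} = 6084$)
$\frac{\left(-1\right) E}{q \left(-36\right) + L} = \frac{\left(-1\right) 6084}{9 \left(-36\right) + 119} = - \frac{6084}{-324 + 119} = - \frac{6084}{-205} = \left(-6084\right) \left(- \frac{1}{205}\right) = \frac{6084}{205}$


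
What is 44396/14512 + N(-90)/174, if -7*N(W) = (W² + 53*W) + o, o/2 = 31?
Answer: 606203/2209452 ≈ 0.27437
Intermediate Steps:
o = 62 (o = 2*31 = 62)
N(W) = -62/7 - 53*W/7 - W²/7 (N(W) = -((W² + 53*W) + 62)/7 = -(62 + W² + 53*W)/7 = -62/7 - 53*W/7 - W²/7)
44396/14512 + N(-90)/174 = 44396/14512 + (-62/7 - 53/7*(-90) - ⅐*(-90)²)/174 = 44396*(1/14512) + (-62/7 + 4770/7 - ⅐*8100)*(1/174) = 11099/3628 + (-62/7 + 4770/7 - 8100/7)*(1/174) = 11099/3628 - 3392/7*1/174 = 11099/3628 - 1696/609 = 606203/2209452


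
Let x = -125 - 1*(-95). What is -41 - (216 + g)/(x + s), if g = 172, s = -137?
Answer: -6459/167 ≈ -38.677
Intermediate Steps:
x = -30 (x = -125 + 95 = -30)
-41 - (216 + g)/(x + s) = -41 - (216 + 172)/(-30 - 137) = -41 - 388/(-167) = -41 - 388*(-1)/167 = -41 - 1*(-388/167) = -41 + 388/167 = -6459/167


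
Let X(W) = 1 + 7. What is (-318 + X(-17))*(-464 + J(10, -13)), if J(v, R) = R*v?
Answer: 184140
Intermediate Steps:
X(W) = 8
(-318 + X(-17))*(-464 + J(10, -13)) = (-318 + 8)*(-464 - 13*10) = -310*(-464 - 130) = -310*(-594) = 184140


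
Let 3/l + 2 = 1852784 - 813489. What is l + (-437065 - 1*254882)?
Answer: -239711891156/346431 ≈ -6.9195e+5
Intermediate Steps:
l = 1/346431 (l = 3/(-2 + (1852784 - 813489)) = 3/(-2 + 1039295) = 3/1039293 = 3*(1/1039293) = 1/346431 ≈ 2.8866e-6)
l + (-437065 - 1*254882) = 1/346431 + (-437065 - 1*254882) = 1/346431 + (-437065 - 254882) = 1/346431 - 691947 = -239711891156/346431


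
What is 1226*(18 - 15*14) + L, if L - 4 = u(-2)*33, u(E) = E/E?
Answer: -235355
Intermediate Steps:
u(E) = 1
L = 37 (L = 4 + 1*33 = 4 + 33 = 37)
1226*(18 - 15*14) + L = 1226*(18 - 15*14) + 37 = 1226*(18 - 210) + 37 = 1226*(-192) + 37 = -235392 + 37 = -235355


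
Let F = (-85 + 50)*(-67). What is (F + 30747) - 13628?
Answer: 19464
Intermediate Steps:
F = 2345 (F = -35*(-67) = 2345)
(F + 30747) - 13628 = (2345 + 30747) - 13628 = 33092 - 13628 = 19464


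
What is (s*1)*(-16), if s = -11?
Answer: 176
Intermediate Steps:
(s*1)*(-16) = -11*1*(-16) = -11*(-16) = 176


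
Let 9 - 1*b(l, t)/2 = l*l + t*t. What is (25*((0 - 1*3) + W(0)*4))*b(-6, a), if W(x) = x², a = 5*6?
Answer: 139050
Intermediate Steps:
a = 30
b(l, t) = 18 - 2*l² - 2*t² (b(l, t) = 18 - 2*(l*l + t*t) = 18 - 2*(l² + t²) = 18 + (-2*l² - 2*t²) = 18 - 2*l² - 2*t²)
(25*((0 - 1*3) + W(0)*4))*b(-6, a) = (25*((0 - 1*3) + 0²*4))*(18 - 2*(-6)² - 2*30²) = (25*((0 - 3) + 0*4))*(18 - 2*36 - 2*900) = (25*(-3 + 0))*(18 - 72 - 1800) = (25*(-3))*(-1854) = -75*(-1854) = 139050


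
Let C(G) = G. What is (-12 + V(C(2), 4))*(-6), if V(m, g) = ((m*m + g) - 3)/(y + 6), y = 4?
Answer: 69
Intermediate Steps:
V(m, g) = -3/10 + g/10 + m²/10 (V(m, g) = ((m*m + g) - 3)/(4 + 6) = ((m² + g) - 3)/10 = ((g + m²) - 3)*(⅒) = (-3 + g + m²)*(⅒) = -3/10 + g/10 + m²/10)
(-12 + V(C(2), 4))*(-6) = (-12 + (-3/10 + (⅒)*4 + (⅒)*2²))*(-6) = (-12 + (-3/10 + ⅖ + (⅒)*4))*(-6) = (-12 + (-3/10 + ⅖ + ⅖))*(-6) = (-12 + ½)*(-6) = -23/2*(-6) = 69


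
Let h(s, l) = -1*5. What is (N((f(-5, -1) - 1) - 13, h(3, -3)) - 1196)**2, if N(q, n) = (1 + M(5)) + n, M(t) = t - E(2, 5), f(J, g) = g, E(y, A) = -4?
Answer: 1418481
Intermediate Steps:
h(s, l) = -5
M(t) = 4 + t (M(t) = t - 1*(-4) = t + 4 = 4 + t)
N(q, n) = 10 + n (N(q, n) = (1 + (4 + 5)) + n = (1 + 9) + n = 10 + n)
(N((f(-5, -1) - 1) - 13, h(3, -3)) - 1196)**2 = ((10 - 5) - 1196)**2 = (5 - 1196)**2 = (-1191)**2 = 1418481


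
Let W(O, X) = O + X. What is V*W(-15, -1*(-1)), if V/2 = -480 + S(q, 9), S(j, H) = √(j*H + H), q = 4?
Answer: 13440 - 84*√5 ≈ 13252.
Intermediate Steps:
S(j, H) = √(H + H*j) (S(j, H) = √(H*j + H) = √(H + H*j))
V = -960 + 6*√5 (V = 2*(-480 + √(9*(1 + 4))) = 2*(-480 + √(9*5)) = 2*(-480 + √45) = 2*(-480 + 3*√5) = -960 + 6*√5 ≈ -946.58)
V*W(-15, -1*(-1)) = (-960 + 6*√5)*(-15 - 1*(-1)) = (-960 + 6*√5)*(-15 + 1) = (-960 + 6*√5)*(-14) = 13440 - 84*√5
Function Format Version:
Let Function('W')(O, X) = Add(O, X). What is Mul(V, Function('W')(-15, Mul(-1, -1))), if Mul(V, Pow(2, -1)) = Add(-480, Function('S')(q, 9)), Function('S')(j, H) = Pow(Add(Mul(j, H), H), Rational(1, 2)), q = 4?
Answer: Add(13440, Mul(-84, Pow(5, Rational(1, 2)))) ≈ 13252.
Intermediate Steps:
Function('S')(j, H) = Pow(Add(H, Mul(H, j)), Rational(1, 2)) (Function('S')(j, H) = Pow(Add(Mul(H, j), H), Rational(1, 2)) = Pow(Add(H, Mul(H, j)), Rational(1, 2)))
V = Add(-960, Mul(6, Pow(5, Rational(1, 2)))) (V = Mul(2, Add(-480, Pow(Mul(9, Add(1, 4)), Rational(1, 2)))) = Mul(2, Add(-480, Pow(Mul(9, 5), Rational(1, 2)))) = Mul(2, Add(-480, Pow(45, Rational(1, 2)))) = Mul(2, Add(-480, Mul(3, Pow(5, Rational(1, 2))))) = Add(-960, Mul(6, Pow(5, Rational(1, 2)))) ≈ -946.58)
Mul(V, Function('W')(-15, Mul(-1, -1))) = Mul(Add(-960, Mul(6, Pow(5, Rational(1, 2)))), Add(-15, Mul(-1, -1))) = Mul(Add(-960, Mul(6, Pow(5, Rational(1, 2)))), Add(-15, 1)) = Mul(Add(-960, Mul(6, Pow(5, Rational(1, 2)))), -14) = Add(13440, Mul(-84, Pow(5, Rational(1, 2))))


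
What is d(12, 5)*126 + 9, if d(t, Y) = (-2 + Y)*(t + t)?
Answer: 9081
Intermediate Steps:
d(t, Y) = 2*t*(-2 + Y) (d(t, Y) = (-2 + Y)*(2*t) = 2*t*(-2 + Y))
d(12, 5)*126 + 9 = (2*12*(-2 + 5))*126 + 9 = (2*12*3)*126 + 9 = 72*126 + 9 = 9072 + 9 = 9081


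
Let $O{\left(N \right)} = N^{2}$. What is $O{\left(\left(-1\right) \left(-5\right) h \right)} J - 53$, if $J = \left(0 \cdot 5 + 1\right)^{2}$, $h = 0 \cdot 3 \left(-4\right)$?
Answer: $-53$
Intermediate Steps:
$h = 0$ ($h = 0 \left(-4\right) = 0$)
$J = 1$ ($J = \left(0 + 1\right)^{2} = 1^{2} = 1$)
$O{\left(\left(-1\right) \left(-5\right) h \right)} J - 53 = \left(\left(-1\right) \left(-5\right) 0\right)^{2} \cdot 1 - 53 = \left(5 \cdot 0\right)^{2} \cdot 1 - 53 = 0^{2} \cdot 1 - 53 = 0 \cdot 1 - 53 = 0 - 53 = -53$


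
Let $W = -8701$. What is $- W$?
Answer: $8701$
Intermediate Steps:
$- W = \left(-1\right) \left(-8701\right) = 8701$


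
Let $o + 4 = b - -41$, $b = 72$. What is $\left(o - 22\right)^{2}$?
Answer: $7569$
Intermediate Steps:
$o = 109$ ($o = -4 + \left(72 - -41\right) = -4 + \left(72 + 41\right) = -4 + 113 = 109$)
$\left(o - 22\right)^{2} = \left(109 - 22\right)^{2} = 87^{2} = 7569$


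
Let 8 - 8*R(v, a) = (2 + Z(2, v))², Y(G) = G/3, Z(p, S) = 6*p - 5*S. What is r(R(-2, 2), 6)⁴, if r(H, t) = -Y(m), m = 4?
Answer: 256/81 ≈ 3.1605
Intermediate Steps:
Z(p, S) = -5*S + 6*p
Y(G) = G/3 (Y(G) = G*(⅓) = G/3)
R(v, a) = 1 - (14 - 5*v)²/8 (R(v, a) = 1 - (2 + (-5*v + 6*2))²/8 = 1 - (2 + (-5*v + 12))²/8 = 1 - (2 + (12 - 5*v))²/8 = 1 - (14 - 5*v)²/8)
r(H, t) = -4/3
r(R(-2, 2), 6)⁴ = (-4/3)⁴ = 256/81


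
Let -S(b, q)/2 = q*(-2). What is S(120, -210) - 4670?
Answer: -5510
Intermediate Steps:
S(b, q) = 4*q (S(b, q) = -2*q*(-2) = -(-4)*q = 4*q)
S(120, -210) - 4670 = 4*(-210) - 4670 = -840 - 4670 = -5510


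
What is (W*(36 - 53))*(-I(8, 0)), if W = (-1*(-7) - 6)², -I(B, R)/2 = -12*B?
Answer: 3264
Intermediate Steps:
I(B, R) = 24*B (I(B, R) = -(-24)*B = 24*B)
W = 1 (W = (7 - 6)² = 1² = 1)
(W*(36 - 53))*(-I(8, 0)) = (1*(36 - 53))*(-24*8) = (1*(-17))*(-1*192) = -17*(-192) = 3264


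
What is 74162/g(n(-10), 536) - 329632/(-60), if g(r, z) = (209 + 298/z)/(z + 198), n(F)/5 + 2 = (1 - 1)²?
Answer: 223456445848/842415 ≈ 2.6526e+5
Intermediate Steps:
n(F) = -10 (n(F) = -10 + 5*(1 - 1)² = -10 + 5*0² = -10 + 5*0 = -10 + 0 = -10)
g(r, z) = (209 + 298/z)/(198 + z)
74162/g(n(-10), 536) - 329632/(-60) = 74162/(((298 + 209*536)/(536*(198 + 536)))) - 329632/(-60) = 74162/(((1/536)*(298 + 112024)/734)) - 329632*(-1/60) = 74162/(((1/536)*(1/734)*112322)) + 82408/15 = 74162/(56161/196712) + 82408/15 = 74162*(196712/56161) + 82408/15 = 14588555344/56161 + 82408/15 = 223456445848/842415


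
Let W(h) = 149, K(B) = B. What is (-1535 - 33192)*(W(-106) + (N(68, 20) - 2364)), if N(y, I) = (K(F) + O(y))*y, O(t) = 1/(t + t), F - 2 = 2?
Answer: 134914395/2 ≈ 6.7457e+7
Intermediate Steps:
F = 4 (F = 2 + 2 = 4)
O(t) = 1/(2*t)
N(y, I) = y*(4 + 1/(2*y)) (N(y, I) = (4 + 1/(2*y))*y = y*(4 + 1/(2*y)))
(-1535 - 33192)*(W(-106) + (N(68, 20) - 2364)) = (-1535 - 33192)*(149 + ((½ + 4*68) - 2364)) = -34727*(149 + ((½ + 272) - 2364)) = -34727*(149 + (545/2 - 2364)) = -34727*(149 - 4183/2) = -34727*(-3885/2) = 134914395/2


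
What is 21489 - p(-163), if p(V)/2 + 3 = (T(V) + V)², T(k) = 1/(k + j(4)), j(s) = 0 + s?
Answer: -800070353/25281 ≈ -31647.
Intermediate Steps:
j(s) = s
T(k) = 1/(4 + k) (T(k) = 1/(k + 4) = 1/(4 + k))
p(V) = -6 + 2*(V + 1/(4 + V))² (p(V) = -6 + 2*(1/(4 + V) + V)² = -6 + 2*(V + 1/(4 + V))²)
21489 - p(-163) = 21489 - (-6 + 2*(1 + (-163)² + 4*(-163))²/(4 - 163)²) = 21489 - (-6 + 2*(1 + 26569 - 652)²/(-159)²) = 21489 - (-6 + 2*(1/25281)*25918²) = 21489 - (-6 + 2*(1/25281)*671742724) = 21489 - (-6 + 1343485448/25281) = 21489 - 1*1343333762/25281 = 21489 - 1343333762/25281 = -800070353/25281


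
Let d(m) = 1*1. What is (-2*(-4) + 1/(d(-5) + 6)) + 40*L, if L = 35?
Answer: 9857/7 ≈ 1408.1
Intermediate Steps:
d(m) = 1
(-2*(-4) + 1/(d(-5) + 6)) + 40*L = (-2*(-4) + 1/(1 + 6)) + 40*35 = (8 + 1/7) + 1400 = (8 + ⅐) + 1400 = 57/7 + 1400 = 9857/7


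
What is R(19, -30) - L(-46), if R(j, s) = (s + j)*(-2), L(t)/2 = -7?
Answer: 36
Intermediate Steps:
L(t) = -14 (L(t) = 2*(-7) = -14)
R(j, s) = -2*j - 2*s (R(j, s) = (j + s)*(-2) = -2*j - 2*s)
R(19, -30) - L(-46) = (-2*19 - 2*(-30)) - 1*(-14) = (-38 + 60) + 14 = 22 + 14 = 36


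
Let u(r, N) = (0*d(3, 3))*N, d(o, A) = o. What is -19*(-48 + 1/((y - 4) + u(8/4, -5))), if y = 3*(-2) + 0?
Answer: 9139/10 ≈ 913.90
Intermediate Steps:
y = -6 (y = -6 + 0 = -6)
u(r, N) = 0 (u(r, N) = (0*3)*N = 0*N = 0)
-19*(-48 + 1/((y - 4) + u(8/4, -5))) = -19*(-48 + 1/((-6 - 4) + 0)) = -19*(-48 + 1/(-10 + 0)) = -19*(-48 + 1/(-10)) = -19*(-48 - 1/10) = -19*(-481/10) = 9139/10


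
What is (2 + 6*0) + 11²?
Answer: 123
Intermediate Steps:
(2 + 6*0) + 11² = (2 + 0) + 121 = 2 + 121 = 123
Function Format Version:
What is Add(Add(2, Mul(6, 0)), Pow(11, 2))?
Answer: 123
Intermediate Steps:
Add(Add(2, Mul(6, 0)), Pow(11, 2)) = Add(Add(2, 0), 121) = Add(2, 121) = 123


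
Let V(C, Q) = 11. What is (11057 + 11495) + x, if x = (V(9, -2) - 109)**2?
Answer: 32156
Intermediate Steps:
x = 9604 (x = (11 - 109)**2 = (-98)**2 = 9604)
(11057 + 11495) + x = (11057 + 11495) + 9604 = 22552 + 9604 = 32156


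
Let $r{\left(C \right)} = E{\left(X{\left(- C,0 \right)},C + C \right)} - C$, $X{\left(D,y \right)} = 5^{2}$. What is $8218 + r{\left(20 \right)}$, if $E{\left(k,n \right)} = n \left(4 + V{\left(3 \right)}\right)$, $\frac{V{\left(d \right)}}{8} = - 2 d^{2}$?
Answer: $2598$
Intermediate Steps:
$V{\left(d \right)} = - 16 d^{2}$ ($V{\left(d \right)} = 8 \left(- 2 d^{2}\right) = - 16 d^{2}$)
$X{\left(D,y \right)} = 25$
$E{\left(k,n \right)} = - 140 n$ ($E{\left(k,n \right)} = n \left(4 - 16 \cdot 3^{2}\right) = n \left(4 - 144\right) = n \left(-140\right) = - 140 n$)
$r{\left(C \right)} = - 281 C$ ($r{\left(C \right)} = - 140 \left(C + C\right) - C = - 140 \cdot 2 C - C = - 280 C - C = - 281 C$)
$8218 + r{\left(20 \right)} = 8218 - 5620 = 2598$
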